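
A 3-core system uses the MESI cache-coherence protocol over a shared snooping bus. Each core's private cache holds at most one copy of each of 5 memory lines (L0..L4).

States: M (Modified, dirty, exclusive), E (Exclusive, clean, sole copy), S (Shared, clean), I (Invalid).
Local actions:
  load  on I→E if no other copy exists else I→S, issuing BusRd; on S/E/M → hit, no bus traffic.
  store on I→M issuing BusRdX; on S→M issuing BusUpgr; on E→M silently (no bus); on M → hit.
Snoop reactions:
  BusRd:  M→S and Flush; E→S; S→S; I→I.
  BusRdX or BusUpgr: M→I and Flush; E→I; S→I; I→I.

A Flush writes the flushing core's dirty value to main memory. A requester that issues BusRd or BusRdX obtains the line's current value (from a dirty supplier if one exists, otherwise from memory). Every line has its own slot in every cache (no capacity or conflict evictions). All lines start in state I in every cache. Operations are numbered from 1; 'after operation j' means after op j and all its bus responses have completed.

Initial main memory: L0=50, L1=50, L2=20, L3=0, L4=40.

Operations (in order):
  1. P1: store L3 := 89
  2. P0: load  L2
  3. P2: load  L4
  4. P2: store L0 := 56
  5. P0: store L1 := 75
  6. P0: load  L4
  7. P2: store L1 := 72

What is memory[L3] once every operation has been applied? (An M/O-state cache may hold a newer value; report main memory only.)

memory[L3] = 0

step 1: P1: store L3 := 89  ⟶  IMI  (L3)  txn=BusRdX  M[L3]=0
step 2: P0: load  L2  ⟶  EII  (L2)  txn=BusRd  M[L2]=20
step 3: P2: load  L4  ⟶  IIE  (L4)  txn=BusRd  M[L4]=40
step 4: P2: store L0 := 56  ⟶  IIM  (L0)  txn=BusRdX  M[L0]=50
step 5: P0: store L1 := 75  ⟶  MII  (L1)  txn=BusRdX  M[L1]=50
step 6: P0: load  L4  ⟶  SIS  (L4)  txn=BusRd  M[L4]=40
step 7: P2: store L1 := 72  ⟶  IIM  (L1)  txn=BusRdX+Flush  M[L1]=75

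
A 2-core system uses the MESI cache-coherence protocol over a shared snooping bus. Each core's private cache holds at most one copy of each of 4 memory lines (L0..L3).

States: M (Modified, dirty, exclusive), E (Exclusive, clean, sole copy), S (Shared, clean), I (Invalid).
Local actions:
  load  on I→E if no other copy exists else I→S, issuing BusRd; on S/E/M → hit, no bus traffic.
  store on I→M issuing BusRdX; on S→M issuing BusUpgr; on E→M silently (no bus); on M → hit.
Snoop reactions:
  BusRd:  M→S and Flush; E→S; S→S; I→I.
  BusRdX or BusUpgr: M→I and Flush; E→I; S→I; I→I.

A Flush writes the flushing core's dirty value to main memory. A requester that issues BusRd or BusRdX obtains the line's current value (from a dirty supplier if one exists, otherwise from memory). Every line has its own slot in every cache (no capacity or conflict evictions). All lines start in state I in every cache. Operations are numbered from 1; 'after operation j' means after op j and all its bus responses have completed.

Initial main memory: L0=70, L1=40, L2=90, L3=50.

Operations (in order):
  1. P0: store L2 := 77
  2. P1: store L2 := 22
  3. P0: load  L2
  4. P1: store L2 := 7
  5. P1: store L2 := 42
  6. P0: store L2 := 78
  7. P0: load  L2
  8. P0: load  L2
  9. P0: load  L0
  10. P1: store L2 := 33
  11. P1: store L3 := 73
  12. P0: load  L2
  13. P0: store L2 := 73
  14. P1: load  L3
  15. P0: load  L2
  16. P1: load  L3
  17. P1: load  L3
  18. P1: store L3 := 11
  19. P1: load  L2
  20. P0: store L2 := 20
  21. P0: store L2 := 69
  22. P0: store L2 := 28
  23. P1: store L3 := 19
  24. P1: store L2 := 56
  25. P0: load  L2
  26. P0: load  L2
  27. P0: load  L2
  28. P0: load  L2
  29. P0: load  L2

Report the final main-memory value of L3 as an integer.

memory[L3] = 50

step 1: P0: store L2 := 77  ⟶  MI  (L2)  txn=BusRdX  M[L2]=90
step 2: P1: store L2 := 22  ⟶  IM  (L2)  txn=BusRdX+Flush  M[L2]=77
step 3: P0: load  L2  ⟶  SS  (L2)  txn=BusRd+Flush  M[L2]=22
step 4: P1: store L2 := 7  ⟶  IM  (L2)  txn=BusUpgr  M[L2]=22
step 5: P1: store L2 := 42  ⟶  IM  (L2)  txn=∅  M[L2]=22
step 6: P0: store L2 := 78  ⟶  MI  (L2)  txn=BusRdX+Flush  M[L2]=42
step 7: P0: load  L2  ⟶  MI  (L2)  txn=∅  M[L2]=42
step 8: P0: load  L2  ⟶  MI  (L2)  txn=∅  M[L2]=42
step 9: P0: load  L0  ⟶  EI  (L0)  txn=BusRd  M[L0]=70
step 10: P1: store L2 := 33  ⟶  IM  (L2)  txn=BusRdX+Flush  M[L2]=78
step 11: P1: store L3 := 73  ⟶  IM  (L3)  txn=BusRdX  M[L3]=50
step 12: P0: load  L2  ⟶  SS  (L2)  txn=BusRd+Flush  M[L2]=33
step 13: P0: store L2 := 73  ⟶  MI  (L2)  txn=BusUpgr  M[L2]=33
step 14: P1: load  L3  ⟶  IM  (L3)  txn=∅  M[L3]=50
step 15: P0: load  L2  ⟶  MI  (L2)  txn=∅  M[L2]=33
step 16: P1: load  L3  ⟶  IM  (L3)  txn=∅  M[L3]=50
step 17: P1: load  L3  ⟶  IM  (L3)  txn=∅  M[L3]=50
step 18: P1: store L3 := 11  ⟶  IM  (L3)  txn=∅  M[L3]=50
step 19: P1: load  L2  ⟶  SS  (L2)  txn=BusRd+Flush  M[L2]=73
step 20: P0: store L2 := 20  ⟶  MI  (L2)  txn=BusUpgr  M[L2]=73
step 21: P0: store L2 := 69  ⟶  MI  (L2)  txn=∅  M[L2]=73
step 22: P0: store L2 := 28  ⟶  MI  (L2)  txn=∅  M[L2]=73
step 23: P1: store L3 := 19  ⟶  IM  (L3)  txn=∅  M[L3]=50
step 24: P1: store L2 := 56  ⟶  IM  (L2)  txn=BusRdX+Flush  M[L2]=28
step 25: P0: load  L2  ⟶  SS  (L2)  txn=BusRd+Flush  M[L2]=56
step 26: P0: load  L2  ⟶  SS  (L2)  txn=∅  M[L2]=56
step 27: P0: load  L2  ⟶  SS  (L2)  txn=∅  M[L2]=56
step 28: P0: load  L2  ⟶  SS  (L2)  txn=∅  M[L2]=56
step 29: P0: load  L2  ⟶  SS  (L2)  txn=∅  M[L2]=56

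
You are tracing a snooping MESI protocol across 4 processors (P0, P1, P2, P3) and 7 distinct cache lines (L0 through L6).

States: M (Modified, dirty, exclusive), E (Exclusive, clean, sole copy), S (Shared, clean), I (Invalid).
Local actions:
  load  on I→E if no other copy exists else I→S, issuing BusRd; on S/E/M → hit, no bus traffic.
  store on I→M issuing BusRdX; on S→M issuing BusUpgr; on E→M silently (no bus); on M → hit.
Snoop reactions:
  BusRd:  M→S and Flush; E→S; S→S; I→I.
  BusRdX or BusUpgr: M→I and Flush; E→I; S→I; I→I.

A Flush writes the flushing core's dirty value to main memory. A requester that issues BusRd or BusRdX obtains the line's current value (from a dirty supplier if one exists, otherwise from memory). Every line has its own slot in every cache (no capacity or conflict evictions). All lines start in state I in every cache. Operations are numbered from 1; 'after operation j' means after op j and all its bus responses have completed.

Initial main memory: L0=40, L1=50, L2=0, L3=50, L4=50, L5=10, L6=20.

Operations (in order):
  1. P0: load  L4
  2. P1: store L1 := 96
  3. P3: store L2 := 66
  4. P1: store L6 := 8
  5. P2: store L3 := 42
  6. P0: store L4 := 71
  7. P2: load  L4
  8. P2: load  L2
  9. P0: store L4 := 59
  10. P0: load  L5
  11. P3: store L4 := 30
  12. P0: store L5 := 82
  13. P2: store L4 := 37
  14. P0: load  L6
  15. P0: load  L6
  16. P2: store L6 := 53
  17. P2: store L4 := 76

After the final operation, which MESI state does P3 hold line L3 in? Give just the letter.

state = I

1. P0: load  L4  bus=[BusRd]  L4: P0=E P1=I P2=I P3=I  mem[L4]=50
2. P1: store L1 := 96  bus=[BusRdX]  L1: P0=I P1=M P2=I P3=I  mem[L1]=50
3. P3: store L2 := 66  bus=[BusRdX]  L2: P0=I P1=I P2=I P3=M  mem[L2]=0
4. P1: store L6 := 8  bus=[BusRdX]  L6: P0=I P1=M P2=I P3=I  mem[L6]=20
5. P2: store L3 := 42  bus=[BusRdX]  L3: P0=I P1=I P2=M P3=I  mem[L3]=50
6. P0: store L4 := 71  bus=[-]  L4: P0=M P1=I P2=I P3=I  mem[L4]=50
7. P2: load  L4  bus=[BusRd,Flush]  L4: P0=S P1=I P2=S P3=I  mem[L4]=71
8. P2: load  L2  bus=[BusRd,Flush]  L2: P0=I P1=I P2=S P3=S  mem[L2]=66
9. P0: store L4 := 59  bus=[BusUpgr]  L4: P0=M P1=I P2=I P3=I  mem[L4]=71
10. P0: load  L5  bus=[BusRd]  L5: P0=E P1=I P2=I P3=I  mem[L5]=10
11. P3: store L4 := 30  bus=[BusRdX,Flush]  L4: P0=I P1=I P2=I P3=M  mem[L4]=59
12. P0: store L5 := 82  bus=[-]  L5: P0=M P1=I P2=I P3=I  mem[L5]=10
13. P2: store L4 := 37  bus=[BusRdX,Flush]  L4: P0=I P1=I P2=M P3=I  mem[L4]=30
14. P0: load  L6  bus=[BusRd,Flush]  L6: P0=S P1=S P2=I P3=I  mem[L6]=8
15. P0: load  L6  bus=[-]  L6: P0=S P1=S P2=I P3=I  mem[L6]=8
16. P2: store L6 := 53  bus=[BusRdX]  L6: P0=I P1=I P2=M P3=I  mem[L6]=8
17. P2: store L4 := 76  bus=[-]  L4: P0=I P1=I P2=M P3=I  mem[L4]=30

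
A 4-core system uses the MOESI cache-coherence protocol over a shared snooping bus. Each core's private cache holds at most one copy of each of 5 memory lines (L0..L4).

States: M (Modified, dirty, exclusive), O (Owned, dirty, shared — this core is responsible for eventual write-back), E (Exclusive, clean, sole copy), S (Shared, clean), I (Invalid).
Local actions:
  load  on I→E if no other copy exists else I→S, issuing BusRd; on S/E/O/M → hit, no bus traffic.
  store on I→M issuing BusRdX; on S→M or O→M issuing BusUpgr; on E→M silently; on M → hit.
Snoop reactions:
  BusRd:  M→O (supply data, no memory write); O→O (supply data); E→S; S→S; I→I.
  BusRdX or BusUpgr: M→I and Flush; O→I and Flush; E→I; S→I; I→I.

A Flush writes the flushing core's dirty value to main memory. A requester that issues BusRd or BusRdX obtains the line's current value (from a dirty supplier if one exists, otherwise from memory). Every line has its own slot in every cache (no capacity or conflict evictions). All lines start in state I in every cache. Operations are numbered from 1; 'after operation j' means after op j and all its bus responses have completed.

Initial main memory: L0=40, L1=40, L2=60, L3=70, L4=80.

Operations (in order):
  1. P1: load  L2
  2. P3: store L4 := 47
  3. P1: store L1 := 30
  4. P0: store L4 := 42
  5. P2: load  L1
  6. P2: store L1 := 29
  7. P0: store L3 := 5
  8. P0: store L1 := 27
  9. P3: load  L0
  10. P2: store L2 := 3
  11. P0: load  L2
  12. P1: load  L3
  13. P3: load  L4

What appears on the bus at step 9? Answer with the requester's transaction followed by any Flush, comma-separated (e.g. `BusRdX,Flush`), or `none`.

bus = BusRd

1. P1: load  L2  bus=[BusRd]  L2: P0=I P1=E P2=I P3=I  mem[L2]=60
2. P3: store L4 := 47  bus=[BusRdX]  L4: P0=I P1=I P2=I P3=M  mem[L4]=80
3. P1: store L1 := 30  bus=[BusRdX]  L1: P0=I P1=M P2=I P3=I  mem[L1]=40
4. P0: store L4 := 42  bus=[BusRdX,Flush]  L4: P0=M P1=I P2=I P3=I  mem[L4]=47
5. P2: load  L1  bus=[BusRd]  L1: P0=I P1=O P2=S P3=I  mem[L1]=40
6. P2: store L1 := 29  bus=[BusUpgr,Flush]  L1: P0=I P1=I P2=M P3=I  mem[L1]=30
7. P0: store L3 := 5  bus=[BusRdX]  L3: P0=M P1=I P2=I P3=I  mem[L3]=70
8. P0: store L1 := 27  bus=[BusRdX,Flush]  L1: P0=M P1=I P2=I P3=I  mem[L1]=29
9. P3: load  L0  bus=[BusRd]  L0: P0=I P1=I P2=I P3=E  mem[L0]=40
10. P2: store L2 := 3  bus=[BusRdX]  L2: P0=I P1=I P2=M P3=I  mem[L2]=60
11. P0: load  L2  bus=[BusRd]  L2: P0=S P1=I P2=O P3=I  mem[L2]=60
12. P1: load  L3  bus=[BusRd]  L3: P0=O P1=S P2=I P3=I  mem[L3]=70
13. P3: load  L4  bus=[BusRd]  L4: P0=O P1=I P2=I P3=S  mem[L4]=47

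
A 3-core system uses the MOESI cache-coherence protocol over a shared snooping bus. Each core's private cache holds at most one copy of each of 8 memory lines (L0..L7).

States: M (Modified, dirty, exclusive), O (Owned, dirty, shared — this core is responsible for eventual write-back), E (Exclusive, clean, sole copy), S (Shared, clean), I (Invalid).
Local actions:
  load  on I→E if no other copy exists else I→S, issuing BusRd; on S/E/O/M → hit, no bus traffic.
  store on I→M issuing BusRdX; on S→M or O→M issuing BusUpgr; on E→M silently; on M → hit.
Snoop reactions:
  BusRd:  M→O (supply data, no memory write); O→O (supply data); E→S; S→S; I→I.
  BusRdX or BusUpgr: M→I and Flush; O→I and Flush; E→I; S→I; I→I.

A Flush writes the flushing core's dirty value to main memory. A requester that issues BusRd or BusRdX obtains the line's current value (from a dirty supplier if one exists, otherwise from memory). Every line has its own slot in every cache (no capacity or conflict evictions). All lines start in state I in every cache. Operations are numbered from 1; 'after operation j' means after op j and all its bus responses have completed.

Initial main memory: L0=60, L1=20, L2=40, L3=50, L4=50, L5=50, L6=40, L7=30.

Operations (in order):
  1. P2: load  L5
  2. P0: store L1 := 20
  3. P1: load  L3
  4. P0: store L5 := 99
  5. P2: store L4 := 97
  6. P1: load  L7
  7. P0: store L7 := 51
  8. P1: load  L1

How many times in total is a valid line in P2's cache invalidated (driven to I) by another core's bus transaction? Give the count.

invalidations = 1

[1] P2: load  L5 | P0:I, P1:I, P2:E(50) | bus: BusRd
[2] P0: store L1 := 20 | P0:M(20), P1:I, P2:I | bus: BusRdX
[3] P1: load  L3 | P0:I, P1:E(50), P2:I | bus: BusRd
[4] P0: store L5 := 99 | P0:M(99), P1:I, P2:I | bus: BusRdX
[5] P2: store L4 := 97 | P0:I, P1:I, P2:M(97) | bus: BusRdX
[6] P1: load  L7 | P0:I, P1:E(30), P2:I | bus: BusRd
[7] P0: store L7 := 51 | P0:M(51), P1:I, P2:I | bus: BusRdX
[8] P1: load  L1 | P0:O(20), P1:S(20), P2:I | bus: BusRd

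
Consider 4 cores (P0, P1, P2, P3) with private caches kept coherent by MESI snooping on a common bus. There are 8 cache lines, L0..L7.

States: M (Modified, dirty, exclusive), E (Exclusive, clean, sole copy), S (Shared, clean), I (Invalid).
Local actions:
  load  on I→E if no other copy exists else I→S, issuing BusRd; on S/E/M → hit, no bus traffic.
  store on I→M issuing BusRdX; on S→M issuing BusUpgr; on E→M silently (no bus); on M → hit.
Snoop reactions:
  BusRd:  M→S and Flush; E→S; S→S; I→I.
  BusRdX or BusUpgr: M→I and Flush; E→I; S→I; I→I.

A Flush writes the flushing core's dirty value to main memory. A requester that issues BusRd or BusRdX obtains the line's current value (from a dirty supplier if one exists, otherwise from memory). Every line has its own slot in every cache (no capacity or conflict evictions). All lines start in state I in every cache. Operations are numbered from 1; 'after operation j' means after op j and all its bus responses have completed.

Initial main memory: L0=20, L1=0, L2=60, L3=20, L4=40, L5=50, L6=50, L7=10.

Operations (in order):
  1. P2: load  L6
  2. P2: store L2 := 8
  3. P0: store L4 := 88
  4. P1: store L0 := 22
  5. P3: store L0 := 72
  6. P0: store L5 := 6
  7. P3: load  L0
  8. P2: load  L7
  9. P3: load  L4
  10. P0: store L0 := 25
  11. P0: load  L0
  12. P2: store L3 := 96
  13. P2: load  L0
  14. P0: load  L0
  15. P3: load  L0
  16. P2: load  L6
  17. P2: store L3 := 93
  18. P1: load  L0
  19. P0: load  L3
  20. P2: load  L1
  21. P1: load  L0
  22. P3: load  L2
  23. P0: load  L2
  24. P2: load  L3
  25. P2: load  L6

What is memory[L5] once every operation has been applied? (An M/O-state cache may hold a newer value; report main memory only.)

1. P2: load  L6  bus=[BusRd]  L6: P0=I P1=I P2=E P3=I  mem[L6]=50
2. P2: store L2 := 8  bus=[BusRdX]  L2: P0=I P1=I P2=M P3=I  mem[L2]=60
3. P0: store L4 := 88  bus=[BusRdX]  L4: P0=M P1=I P2=I P3=I  mem[L4]=40
4. P1: store L0 := 22  bus=[BusRdX]  L0: P0=I P1=M P2=I P3=I  mem[L0]=20
5. P3: store L0 := 72  bus=[BusRdX,Flush]  L0: P0=I P1=I P2=I P3=M  mem[L0]=22
6. P0: store L5 := 6  bus=[BusRdX]  L5: P0=M P1=I P2=I P3=I  mem[L5]=50
7. P3: load  L0  bus=[-]  L0: P0=I P1=I P2=I P3=M  mem[L0]=22
8. P2: load  L7  bus=[BusRd]  L7: P0=I P1=I P2=E P3=I  mem[L7]=10
9. P3: load  L4  bus=[BusRd,Flush]  L4: P0=S P1=I P2=I P3=S  mem[L4]=88
10. P0: store L0 := 25  bus=[BusRdX,Flush]  L0: P0=M P1=I P2=I P3=I  mem[L0]=72
11. P0: load  L0  bus=[-]  L0: P0=M P1=I P2=I P3=I  mem[L0]=72
12. P2: store L3 := 96  bus=[BusRdX]  L3: P0=I P1=I P2=M P3=I  mem[L3]=20
13. P2: load  L0  bus=[BusRd,Flush]  L0: P0=S P1=I P2=S P3=I  mem[L0]=25
14. P0: load  L0  bus=[-]  L0: P0=S P1=I P2=S P3=I  mem[L0]=25
15. P3: load  L0  bus=[BusRd]  L0: P0=S P1=I P2=S P3=S  mem[L0]=25
16. P2: load  L6  bus=[-]  L6: P0=I P1=I P2=E P3=I  mem[L6]=50
17. P2: store L3 := 93  bus=[-]  L3: P0=I P1=I P2=M P3=I  mem[L3]=20
18. P1: load  L0  bus=[BusRd]  L0: P0=S P1=S P2=S P3=S  mem[L0]=25
19. P0: load  L3  bus=[BusRd,Flush]  L3: P0=S P1=I P2=S P3=I  mem[L3]=93
20. P2: load  L1  bus=[BusRd]  L1: P0=I P1=I P2=E P3=I  mem[L1]=0
21. P1: load  L0  bus=[-]  L0: P0=S P1=S P2=S P3=S  mem[L0]=25
22. P3: load  L2  bus=[BusRd,Flush]  L2: P0=I P1=I P2=S P3=S  mem[L2]=8
23. P0: load  L2  bus=[BusRd]  L2: P0=S P1=I P2=S P3=S  mem[L2]=8
24. P2: load  L3  bus=[-]  L3: P0=S P1=I P2=S P3=I  mem[L3]=93
25. P2: load  L6  bus=[-]  L6: P0=I P1=I P2=E P3=I  mem[L6]=50

memory[L5] = 50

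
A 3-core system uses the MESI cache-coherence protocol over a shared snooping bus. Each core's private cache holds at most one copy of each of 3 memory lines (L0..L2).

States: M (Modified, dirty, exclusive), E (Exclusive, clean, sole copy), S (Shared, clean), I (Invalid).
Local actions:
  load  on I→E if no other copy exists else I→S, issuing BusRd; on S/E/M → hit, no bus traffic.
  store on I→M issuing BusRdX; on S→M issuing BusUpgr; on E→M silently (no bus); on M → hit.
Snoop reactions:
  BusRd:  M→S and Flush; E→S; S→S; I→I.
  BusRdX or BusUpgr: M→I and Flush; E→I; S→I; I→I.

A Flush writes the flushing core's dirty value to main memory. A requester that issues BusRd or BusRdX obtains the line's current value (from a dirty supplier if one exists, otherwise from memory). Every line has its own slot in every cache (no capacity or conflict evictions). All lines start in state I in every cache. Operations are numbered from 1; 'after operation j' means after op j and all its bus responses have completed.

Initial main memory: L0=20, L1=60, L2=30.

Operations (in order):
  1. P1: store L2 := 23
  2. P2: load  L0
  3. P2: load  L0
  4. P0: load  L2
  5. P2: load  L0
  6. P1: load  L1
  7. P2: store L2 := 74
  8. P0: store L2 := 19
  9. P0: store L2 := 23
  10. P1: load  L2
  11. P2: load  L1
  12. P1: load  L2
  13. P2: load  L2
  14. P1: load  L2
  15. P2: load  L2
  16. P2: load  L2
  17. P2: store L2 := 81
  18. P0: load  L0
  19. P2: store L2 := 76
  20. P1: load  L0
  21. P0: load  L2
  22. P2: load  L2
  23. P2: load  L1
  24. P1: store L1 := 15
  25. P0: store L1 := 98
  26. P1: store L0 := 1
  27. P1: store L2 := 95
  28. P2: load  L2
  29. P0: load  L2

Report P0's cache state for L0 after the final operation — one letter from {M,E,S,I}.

state = I

[1] P1: store L2 := 23 | P0:I, P1:M(23), P2:I | bus: BusRdX
[2] P2: load  L0 | P0:I, P1:I, P2:E(20) | bus: BusRd
[3] P2: load  L0 | P0:I, P1:I, P2:E(20) | bus: none
[4] P0: load  L2 | P0:S(23), P1:S(23), P2:I | bus: BusRd,Flush
[5] P2: load  L0 | P0:I, P1:I, P2:E(20) | bus: none
[6] P1: load  L1 | P0:I, P1:E(60), P2:I | bus: BusRd
[7] P2: store L2 := 74 | P0:I, P1:I, P2:M(74) | bus: BusRdX
[8] P0: store L2 := 19 | P0:M(19), P1:I, P2:I | bus: BusRdX,Flush
[9] P0: store L2 := 23 | P0:M(23), P1:I, P2:I | bus: none
[10] P1: load  L2 | P0:S(23), P1:S(23), P2:I | bus: BusRd,Flush
[11] P2: load  L1 | P0:I, P1:S(60), P2:S(60) | bus: BusRd
[12] P1: load  L2 | P0:S(23), P1:S(23), P2:I | bus: none
[13] P2: load  L2 | P0:S(23), P1:S(23), P2:S(23) | bus: BusRd
[14] P1: load  L2 | P0:S(23), P1:S(23), P2:S(23) | bus: none
[15] P2: load  L2 | P0:S(23), P1:S(23), P2:S(23) | bus: none
[16] P2: load  L2 | P0:S(23), P1:S(23), P2:S(23) | bus: none
[17] P2: store L2 := 81 | P0:I, P1:I, P2:M(81) | bus: BusUpgr
[18] P0: load  L0 | P0:S(20), P1:I, P2:S(20) | bus: BusRd
[19] P2: store L2 := 76 | P0:I, P1:I, P2:M(76) | bus: none
[20] P1: load  L0 | P0:S(20), P1:S(20), P2:S(20) | bus: BusRd
[21] P0: load  L2 | P0:S(76), P1:I, P2:S(76) | bus: BusRd,Flush
[22] P2: load  L2 | P0:S(76), P1:I, P2:S(76) | bus: none
[23] P2: load  L1 | P0:I, P1:S(60), P2:S(60) | bus: none
[24] P1: store L1 := 15 | P0:I, P1:M(15), P2:I | bus: BusUpgr
[25] P0: store L1 := 98 | P0:M(98), P1:I, P2:I | bus: BusRdX,Flush
[26] P1: store L0 := 1 | P0:I, P1:M(1), P2:I | bus: BusUpgr
[27] P1: store L2 := 95 | P0:I, P1:M(95), P2:I | bus: BusRdX
[28] P2: load  L2 | P0:I, P1:S(95), P2:S(95) | bus: BusRd,Flush
[29] P0: load  L2 | P0:S(95), P1:S(95), P2:S(95) | bus: BusRd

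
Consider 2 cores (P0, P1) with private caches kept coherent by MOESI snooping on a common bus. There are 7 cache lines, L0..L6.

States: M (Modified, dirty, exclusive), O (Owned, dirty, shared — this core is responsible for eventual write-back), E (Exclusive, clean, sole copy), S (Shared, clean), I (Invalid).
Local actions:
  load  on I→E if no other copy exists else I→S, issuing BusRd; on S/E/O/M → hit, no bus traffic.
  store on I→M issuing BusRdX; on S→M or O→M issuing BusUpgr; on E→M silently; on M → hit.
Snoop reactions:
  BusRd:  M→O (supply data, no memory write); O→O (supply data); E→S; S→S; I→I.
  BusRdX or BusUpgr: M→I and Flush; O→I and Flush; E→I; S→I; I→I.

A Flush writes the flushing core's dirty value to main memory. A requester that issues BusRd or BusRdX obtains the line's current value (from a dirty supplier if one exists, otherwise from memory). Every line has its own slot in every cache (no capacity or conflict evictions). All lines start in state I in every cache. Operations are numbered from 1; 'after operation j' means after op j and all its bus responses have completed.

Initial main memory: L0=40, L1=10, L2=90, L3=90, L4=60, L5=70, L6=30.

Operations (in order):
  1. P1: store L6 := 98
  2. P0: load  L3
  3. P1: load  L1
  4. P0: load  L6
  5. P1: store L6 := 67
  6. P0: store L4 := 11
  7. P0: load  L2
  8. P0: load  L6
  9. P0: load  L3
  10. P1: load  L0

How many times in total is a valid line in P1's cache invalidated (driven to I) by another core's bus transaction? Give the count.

  op1 P1: store L6 := 98 → I/M on L6; bus BusRdX; mem=30
  op2 P0: load  L3 → E/I on L3; bus BusRd; mem=90
  op3 P1: load  L1 → I/E on L1; bus BusRd; mem=10
  op4 P0: load  L6 → S/O on L6; bus BusRd; mem=30
  op5 P1: store L6 := 67 → I/M on L6; bus BusUpgr; mem=30
  op6 P0: store L4 := 11 → M/I on L4; bus BusRdX; mem=60
  op7 P0: load  L2 → E/I on L2; bus BusRd; mem=90
  op8 P0: load  L6 → S/O on L6; bus BusRd; mem=30
  op9 P0: load  L3 → E/I on L3; bus (none); mem=90
  op10 P1: load  L0 → I/E on L0; bus BusRd; mem=40

invalidations = 0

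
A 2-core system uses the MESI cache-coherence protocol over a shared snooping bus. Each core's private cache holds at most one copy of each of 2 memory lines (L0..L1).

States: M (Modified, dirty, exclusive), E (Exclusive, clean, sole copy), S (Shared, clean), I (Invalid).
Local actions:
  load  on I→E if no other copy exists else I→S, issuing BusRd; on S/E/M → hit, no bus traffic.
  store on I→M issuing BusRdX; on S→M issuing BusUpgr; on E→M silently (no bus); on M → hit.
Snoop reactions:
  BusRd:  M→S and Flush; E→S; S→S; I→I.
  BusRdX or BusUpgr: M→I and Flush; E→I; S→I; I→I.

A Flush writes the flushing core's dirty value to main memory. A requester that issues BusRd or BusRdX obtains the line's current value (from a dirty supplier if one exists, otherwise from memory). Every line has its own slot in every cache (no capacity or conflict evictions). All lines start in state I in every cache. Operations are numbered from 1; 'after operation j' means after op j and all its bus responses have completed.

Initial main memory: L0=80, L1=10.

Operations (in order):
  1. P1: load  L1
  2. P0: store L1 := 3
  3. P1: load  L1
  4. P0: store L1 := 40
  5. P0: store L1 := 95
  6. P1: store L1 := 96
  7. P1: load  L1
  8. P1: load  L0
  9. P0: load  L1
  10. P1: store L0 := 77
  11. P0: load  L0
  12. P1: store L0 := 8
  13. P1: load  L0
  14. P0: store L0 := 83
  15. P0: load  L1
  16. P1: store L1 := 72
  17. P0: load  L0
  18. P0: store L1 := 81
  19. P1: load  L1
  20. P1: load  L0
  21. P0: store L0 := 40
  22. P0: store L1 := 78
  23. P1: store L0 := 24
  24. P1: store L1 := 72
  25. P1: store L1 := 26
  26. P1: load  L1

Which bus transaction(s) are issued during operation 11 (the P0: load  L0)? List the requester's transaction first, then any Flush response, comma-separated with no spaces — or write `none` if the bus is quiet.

step 1: P1: load  L1  ⟶  IE  (L1)  txn=BusRd  M[L1]=10
step 2: P0: store L1 := 3  ⟶  MI  (L1)  txn=BusRdX  M[L1]=10
step 3: P1: load  L1  ⟶  SS  (L1)  txn=BusRd+Flush  M[L1]=3
step 4: P0: store L1 := 40  ⟶  MI  (L1)  txn=BusUpgr  M[L1]=3
step 5: P0: store L1 := 95  ⟶  MI  (L1)  txn=∅  M[L1]=3
step 6: P1: store L1 := 96  ⟶  IM  (L1)  txn=BusRdX+Flush  M[L1]=95
step 7: P1: load  L1  ⟶  IM  (L1)  txn=∅  M[L1]=95
step 8: P1: load  L0  ⟶  IE  (L0)  txn=BusRd  M[L0]=80
step 9: P0: load  L1  ⟶  SS  (L1)  txn=BusRd+Flush  M[L1]=96
step 10: P1: store L0 := 77  ⟶  IM  (L0)  txn=∅  M[L0]=80
step 11: P0: load  L0  ⟶  SS  (L0)  txn=BusRd+Flush  M[L0]=77
step 12: P1: store L0 := 8  ⟶  IM  (L0)  txn=BusUpgr  M[L0]=77
step 13: P1: load  L0  ⟶  IM  (L0)  txn=∅  M[L0]=77
step 14: P0: store L0 := 83  ⟶  MI  (L0)  txn=BusRdX+Flush  M[L0]=8
step 15: P0: load  L1  ⟶  SS  (L1)  txn=∅  M[L1]=96
step 16: P1: store L1 := 72  ⟶  IM  (L1)  txn=BusUpgr  M[L1]=96
step 17: P0: load  L0  ⟶  MI  (L0)  txn=∅  M[L0]=8
step 18: P0: store L1 := 81  ⟶  MI  (L1)  txn=BusRdX+Flush  M[L1]=72
step 19: P1: load  L1  ⟶  SS  (L1)  txn=BusRd+Flush  M[L1]=81
step 20: P1: load  L0  ⟶  SS  (L0)  txn=BusRd+Flush  M[L0]=83
step 21: P0: store L0 := 40  ⟶  MI  (L0)  txn=BusUpgr  M[L0]=83
step 22: P0: store L1 := 78  ⟶  MI  (L1)  txn=BusUpgr  M[L1]=81
step 23: P1: store L0 := 24  ⟶  IM  (L0)  txn=BusRdX+Flush  M[L0]=40
step 24: P1: store L1 := 72  ⟶  IM  (L1)  txn=BusRdX+Flush  M[L1]=78
step 25: P1: store L1 := 26  ⟶  IM  (L1)  txn=∅  M[L1]=78
step 26: P1: load  L1  ⟶  IM  (L1)  txn=∅  M[L1]=78

bus = BusRd,Flush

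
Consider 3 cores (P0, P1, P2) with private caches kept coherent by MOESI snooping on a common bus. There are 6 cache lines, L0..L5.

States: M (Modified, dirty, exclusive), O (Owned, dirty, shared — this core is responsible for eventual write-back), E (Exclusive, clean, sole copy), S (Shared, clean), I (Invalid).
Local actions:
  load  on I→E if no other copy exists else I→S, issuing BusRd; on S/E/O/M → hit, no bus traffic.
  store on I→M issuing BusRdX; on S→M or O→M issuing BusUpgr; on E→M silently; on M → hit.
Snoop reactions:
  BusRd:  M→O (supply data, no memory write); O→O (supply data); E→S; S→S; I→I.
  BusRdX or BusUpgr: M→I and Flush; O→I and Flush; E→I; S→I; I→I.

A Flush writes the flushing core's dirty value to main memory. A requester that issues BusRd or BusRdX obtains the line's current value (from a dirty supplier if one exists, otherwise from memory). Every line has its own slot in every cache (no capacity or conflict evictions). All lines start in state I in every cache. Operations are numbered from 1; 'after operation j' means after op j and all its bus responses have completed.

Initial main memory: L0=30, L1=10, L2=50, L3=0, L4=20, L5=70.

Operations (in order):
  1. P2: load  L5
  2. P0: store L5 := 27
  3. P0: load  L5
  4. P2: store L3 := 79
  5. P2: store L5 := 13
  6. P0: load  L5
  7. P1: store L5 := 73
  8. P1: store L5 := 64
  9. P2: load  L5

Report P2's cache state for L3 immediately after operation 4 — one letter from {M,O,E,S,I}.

state = M

step 1: P2: load  L5  ⟶  IIE  (L5)  txn=BusRd  M[L5]=70
step 2: P0: store L5 := 27  ⟶  MII  (L5)  txn=BusRdX  M[L5]=70
step 3: P0: load  L5  ⟶  MII  (L5)  txn=∅  M[L5]=70
step 4: P2: store L3 := 79  ⟶  IIM  (L3)  txn=BusRdX  M[L3]=0
step 5: P2: store L5 := 13  ⟶  IIM  (L5)  txn=BusRdX+Flush  M[L5]=27
step 6: P0: load  L5  ⟶  SIO  (L5)  txn=BusRd  M[L5]=27
step 7: P1: store L5 := 73  ⟶  IMI  (L5)  txn=BusRdX+Flush  M[L5]=13
step 8: P1: store L5 := 64  ⟶  IMI  (L5)  txn=∅  M[L5]=13
step 9: P2: load  L5  ⟶  IOS  (L5)  txn=BusRd  M[L5]=13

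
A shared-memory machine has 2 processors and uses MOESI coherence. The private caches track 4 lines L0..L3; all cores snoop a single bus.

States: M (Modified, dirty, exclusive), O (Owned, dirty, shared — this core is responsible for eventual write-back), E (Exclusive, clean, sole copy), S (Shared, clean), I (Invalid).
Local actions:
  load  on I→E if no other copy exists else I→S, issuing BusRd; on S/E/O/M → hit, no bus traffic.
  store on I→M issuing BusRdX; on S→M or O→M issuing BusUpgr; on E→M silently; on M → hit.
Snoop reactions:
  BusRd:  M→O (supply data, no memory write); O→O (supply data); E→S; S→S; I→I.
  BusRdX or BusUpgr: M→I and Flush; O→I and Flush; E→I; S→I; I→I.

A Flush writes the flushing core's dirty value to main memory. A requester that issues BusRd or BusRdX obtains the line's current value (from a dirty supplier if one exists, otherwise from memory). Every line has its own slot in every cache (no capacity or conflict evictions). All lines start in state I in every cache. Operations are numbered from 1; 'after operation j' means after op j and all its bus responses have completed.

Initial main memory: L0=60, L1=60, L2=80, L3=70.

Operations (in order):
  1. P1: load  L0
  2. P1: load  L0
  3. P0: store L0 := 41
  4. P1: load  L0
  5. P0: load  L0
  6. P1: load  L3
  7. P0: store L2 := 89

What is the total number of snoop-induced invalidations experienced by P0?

invalidations = 0

  op1 P1: load  L0 → I/E on L0; bus BusRd; mem=60
  op2 P1: load  L0 → I/E on L0; bus (none); mem=60
  op3 P0: store L0 := 41 → M/I on L0; bus BusRdX; mem=60
  op4 P1: load  L0 → O/S on L0; bus BusRd; mem=60
  op5 P0: load  L0 → O/S on L0; bus (none); mem=60
  op6 P1: load  L3 → I/E on L3; bus BusRd; mem=70
  op7 P0: store L2 := 89 → M/I on L2; bus BusRdX; mem=80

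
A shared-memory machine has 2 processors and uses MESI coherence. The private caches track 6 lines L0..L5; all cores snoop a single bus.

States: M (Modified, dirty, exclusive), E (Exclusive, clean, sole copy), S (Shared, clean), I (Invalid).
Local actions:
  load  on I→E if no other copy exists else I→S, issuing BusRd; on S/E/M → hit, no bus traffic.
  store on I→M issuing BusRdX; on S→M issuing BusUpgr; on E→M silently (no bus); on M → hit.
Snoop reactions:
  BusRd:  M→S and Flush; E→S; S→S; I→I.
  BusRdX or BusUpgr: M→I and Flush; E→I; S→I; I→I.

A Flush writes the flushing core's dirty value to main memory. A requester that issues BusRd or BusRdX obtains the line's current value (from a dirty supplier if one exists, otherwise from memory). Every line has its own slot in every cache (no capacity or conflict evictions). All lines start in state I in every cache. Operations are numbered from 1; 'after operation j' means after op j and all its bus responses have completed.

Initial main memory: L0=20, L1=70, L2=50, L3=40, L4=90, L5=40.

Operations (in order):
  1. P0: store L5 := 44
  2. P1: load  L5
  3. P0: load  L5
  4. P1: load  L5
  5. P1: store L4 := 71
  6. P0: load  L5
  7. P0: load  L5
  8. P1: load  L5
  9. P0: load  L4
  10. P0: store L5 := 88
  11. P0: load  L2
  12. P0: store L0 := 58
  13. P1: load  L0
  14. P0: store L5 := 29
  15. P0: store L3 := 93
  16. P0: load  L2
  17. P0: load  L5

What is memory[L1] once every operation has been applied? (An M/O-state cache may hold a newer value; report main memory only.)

memory[L1] = 70

1. P0: store L5 := 44  bus=[BusRdX]  L5: P0=M P1=I  mem[L5]=40
2. P1: load  L5  bus=[BusRd,Flush]  L5: P0=S P1=S  mem[L5]=44
3. P0: load  L5  bus=[-]  L5: P0=S P1=S  mem[L5]=44
4. P1: load  L5  bus=[-]  L5: P0=S P1=S  mem[L5]=44
5. P1: store L4 := 71  bus=[BusRdX]  L4: P0=I P1=M  mem[L4]=90
6. P0: load  L5  bus=[-]  L5: P0=S P1=S  mem[L5]=44
7. P0: load  L5  bus=[-]  L5: P0=S P1=S  mem[L5]=44
8. P1: load  L5  bus=[-]  L5: P0=S P1=S  mem[L5]=44
9. P0: load  L4  bus=[BusRd,Flush]  L4: P0=S P1=S  mem[L4]=71
10. P0: store L5 := 88  bus=[BusUpgr]  L5: P0=M P1=I  mem[L5]=44
11. P0: load  L2  bus=[BusRd]  L2: P0=E P1=I  mem[L2]=50
12. P0: store L0 := 58  bus=[BusRdX]  L0: P0=M P1=I  mem[L0]=20
13. P1: load  L0  bus=[BusRd,Flush]  L0: P0=S P1=S  mem[L0]=58
14. P0: store L5 := 29  bus=[-]  L5: P0=M P1=I  mem[L5]=44
15. P0: store L3 := 93  bus=[BusRdX]  L3: P0=M P1=I  mem[L3]=40
16. P0: load  L2  bus=[-]  L2: P0=E P1=I  mem[L2]=50
17. P0: load  L5  bus=[-]  L5: P0=M P1=I  mem[L5]=44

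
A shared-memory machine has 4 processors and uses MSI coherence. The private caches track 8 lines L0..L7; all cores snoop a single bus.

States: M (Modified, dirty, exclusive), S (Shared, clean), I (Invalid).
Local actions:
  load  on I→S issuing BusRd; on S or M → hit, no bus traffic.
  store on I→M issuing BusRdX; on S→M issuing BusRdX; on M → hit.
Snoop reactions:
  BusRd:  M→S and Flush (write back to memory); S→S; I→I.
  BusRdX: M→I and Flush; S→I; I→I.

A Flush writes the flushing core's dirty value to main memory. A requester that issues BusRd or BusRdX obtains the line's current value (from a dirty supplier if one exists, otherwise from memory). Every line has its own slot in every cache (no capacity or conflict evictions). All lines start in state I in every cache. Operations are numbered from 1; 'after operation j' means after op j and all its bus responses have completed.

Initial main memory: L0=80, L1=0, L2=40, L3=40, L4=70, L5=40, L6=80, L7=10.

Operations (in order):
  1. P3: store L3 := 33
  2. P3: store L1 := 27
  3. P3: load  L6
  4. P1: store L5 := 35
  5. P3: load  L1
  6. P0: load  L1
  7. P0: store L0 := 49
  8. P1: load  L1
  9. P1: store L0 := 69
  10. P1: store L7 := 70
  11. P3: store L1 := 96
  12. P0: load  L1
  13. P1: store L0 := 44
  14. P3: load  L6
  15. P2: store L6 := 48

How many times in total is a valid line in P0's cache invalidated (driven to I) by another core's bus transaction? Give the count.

[1] P3: store L3 := 33 | P0:I, P1:I, P2:I, P3:M(33) | bus: BusRdX
[2] P3: store L1 := 27 | P0:I, P1:I, P2:I, P3:M(27) | bus: BusRdX
[3] P3: load  L6 | P0:I, P1:I, P2:I, P3:S(80) | bus: BusRd
[4] P1: store L5 := 35 | P0:I, P1:M(35), P2:I, P3:I | bus: BusRdX
[5] P3: load  L1 | P0:I, P1:I, P2:I, P3:M(27) | bus: none
[6] P0: load  L1 | P0:S(27), P1:I, P2:I, P3:S(27) | bus: BusRd,Flush
[7] P0: store L0 := 49 | P0:M(49), P1:I, P2:I, P3:I | bus: BusRdX
[8] P1: load  L1 | P0:S(27), P1:S(27), P2:I, P3:S(27) | bus: BusRd
[9] P1: store L0 := 69 | P0:I, P1:M(69), P2:I, P3:I | bus: BusRdX,Flush
[10] P1: store L7 := 70 | P0:I, P1:M(70), P2:I, P3:I | bus: BusRdX
[11] P3: store L1 := 96 | P0:I, P1:I, P2:I, P3:M(96) | bus: BusRdX
[12] P0: load  L1 | P0:S(96), P1:I, P2:I, P3:S(96) | bus: BusRd,Flush
[13] P1: store L0 := 44 | P0:I, P1:M(44), P2:I, P3:I | bus: none
[14] P3: load  L6 | P0:I, P1:I, P2:I, P3:S(80) | bus: none
[15] P2: store L6 := 48 | P0:I, P1:I, P2:M(48), P3:I | bus: BusRdX

invalidations = 2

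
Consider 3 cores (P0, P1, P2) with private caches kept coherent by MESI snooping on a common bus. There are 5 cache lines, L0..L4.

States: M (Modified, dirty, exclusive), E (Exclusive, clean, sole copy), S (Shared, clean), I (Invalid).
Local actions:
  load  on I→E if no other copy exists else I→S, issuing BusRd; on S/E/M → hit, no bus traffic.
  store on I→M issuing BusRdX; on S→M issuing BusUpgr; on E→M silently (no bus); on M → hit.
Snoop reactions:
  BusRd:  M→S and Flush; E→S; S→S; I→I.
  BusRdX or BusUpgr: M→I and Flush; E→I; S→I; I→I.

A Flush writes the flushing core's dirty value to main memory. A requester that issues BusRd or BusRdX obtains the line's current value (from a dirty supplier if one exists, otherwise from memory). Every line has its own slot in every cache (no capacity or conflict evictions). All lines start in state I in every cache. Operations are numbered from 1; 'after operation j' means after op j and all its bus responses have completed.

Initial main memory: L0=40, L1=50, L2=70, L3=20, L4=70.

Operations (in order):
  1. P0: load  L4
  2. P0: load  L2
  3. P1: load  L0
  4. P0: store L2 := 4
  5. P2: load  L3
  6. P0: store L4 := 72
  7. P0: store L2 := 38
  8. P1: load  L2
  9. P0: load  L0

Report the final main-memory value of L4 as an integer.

1. P0: load  L4  bus=[BusRd]  L4: P0=E P1=I P2=I  mem[L4]=70
2. P0: load  L2  bus=[BusRd]  L2: P0=E P1=I P2=I  mem[L2]=70
3. P1: load  L0  bus=[BusRd]  L0: P0=I P1=E P2=I  mem[L0]=40
4. P0: store L2 := 4  bus=[-]  L2: P0=M P1=I P2=I  mem[L2]=70
5. P2: load  L3  bus=[BusRd]  L3: P0=I P1=I P2=E  mem[L3]=20
6. P0: store L4 := 72  bus=[-]  L4: P0=M P1=I P2=I  mem[L4]=70
7. P0: store L2 := 38  bus=[-]  L2: P0=M P1=I P2=I  mem[L2]=70
8. P1: load  L2  bus=[BusRd,Flush]  L2: P0=S P1=S P2=I  mem[L2]=38
9. P0: load  L0  bus=[BusRd]  L0: P0=S P1=S P2=I  mem[L0]=40

memory[L4] = 70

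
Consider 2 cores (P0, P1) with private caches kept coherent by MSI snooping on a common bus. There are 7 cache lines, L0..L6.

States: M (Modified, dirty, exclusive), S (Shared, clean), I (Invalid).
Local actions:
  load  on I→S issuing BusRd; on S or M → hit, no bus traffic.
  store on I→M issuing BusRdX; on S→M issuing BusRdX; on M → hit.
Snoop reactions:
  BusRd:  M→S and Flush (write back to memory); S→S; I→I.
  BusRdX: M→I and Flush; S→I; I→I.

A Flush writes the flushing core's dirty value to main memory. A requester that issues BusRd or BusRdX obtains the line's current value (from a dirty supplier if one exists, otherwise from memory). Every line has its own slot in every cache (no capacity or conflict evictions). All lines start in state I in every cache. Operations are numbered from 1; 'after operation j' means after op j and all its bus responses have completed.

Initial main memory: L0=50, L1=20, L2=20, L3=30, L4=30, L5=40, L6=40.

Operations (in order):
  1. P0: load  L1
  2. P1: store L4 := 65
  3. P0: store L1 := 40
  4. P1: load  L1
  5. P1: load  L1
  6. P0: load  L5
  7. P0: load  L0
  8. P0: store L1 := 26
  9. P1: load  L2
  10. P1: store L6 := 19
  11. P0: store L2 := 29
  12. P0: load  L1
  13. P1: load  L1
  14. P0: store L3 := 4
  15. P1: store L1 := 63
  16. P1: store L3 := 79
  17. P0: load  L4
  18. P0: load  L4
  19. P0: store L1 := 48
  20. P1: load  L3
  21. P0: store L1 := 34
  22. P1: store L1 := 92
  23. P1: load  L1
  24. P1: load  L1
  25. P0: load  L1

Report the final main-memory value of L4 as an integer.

  op1 P0: load  L1 → S/I on L1; bus BusRd; mem=20
  op2 P1: store L4 := 65 → I/M on L4; bus BusRdX; mem=30
  op3 P0: store L1 := 40 → M/I on L1; bus BusRdX; mem=20
  op4 P1: load  L1 → S/S on L1; bus BusRd Flush; mem=40
  op5 P1: load  L1 → S/S on L1; bus (none); mem=40
  op6 P0: load  L5 → S/I on L5; bus BusRd; mem=40
  op7 P0: load  L0 → S/I on L0; bus BusRd; mem=50
  op8 P0: store L1 := 26 → M/I on L1; bus BusRdX; mem=40
  op9 P1: load  L2 → I/S on L2; bus BusRd; mem=20
  op10 P1: store L6 := 19 → I/M on L6; bus BusRdX; mem=40
  op11 P0: store L2 := 29 → M/I on L2; bus BusRdX; mem=20
  op12 P0: load  L1 → M/I on L1; bus (none); mem=40
  op13 P1: load  L1 → S/S on L1; bus BusRd Flush; mem=26
  op14 P0: store L3 := 4 → M/I on L3; bus BusRdX; mem=30
  op15 P1: store L1 := 63 → I/M on L1; bus BusRdX; mem=26
  op16 P1: store L3 := 79 → I/M on L3; bus BusRdX Flush; mem=4
  op17 P0: load  L4 → S/S on L4; bus BusRd Flush; mem=65
  op18 P0: load  L4 → S/S on L4; bus (none); mem=65
  op19 P0: store L1 := 48 → M/I on L1; bus BusRdX Flush; mem=63
  op20 P1: load  L3 → I/M on L3; bus (none); mem=4
  op21 P0: store L1 := 34 → M/I on L1; bus (none); mem=63
  op22 P1: store L1 := 92 → I/M on L1; bus BusRdX Flush; mem=34
  op23 P1: load  L1 → I/M on L1; bus (none); mem=34
  op24 P1: load  L1 → I/M on L1; bus (none); mem=34
  op25 P0: load  L1 → S/S on L1; bus BusRd Flush; mem=92

memory[L4] = 65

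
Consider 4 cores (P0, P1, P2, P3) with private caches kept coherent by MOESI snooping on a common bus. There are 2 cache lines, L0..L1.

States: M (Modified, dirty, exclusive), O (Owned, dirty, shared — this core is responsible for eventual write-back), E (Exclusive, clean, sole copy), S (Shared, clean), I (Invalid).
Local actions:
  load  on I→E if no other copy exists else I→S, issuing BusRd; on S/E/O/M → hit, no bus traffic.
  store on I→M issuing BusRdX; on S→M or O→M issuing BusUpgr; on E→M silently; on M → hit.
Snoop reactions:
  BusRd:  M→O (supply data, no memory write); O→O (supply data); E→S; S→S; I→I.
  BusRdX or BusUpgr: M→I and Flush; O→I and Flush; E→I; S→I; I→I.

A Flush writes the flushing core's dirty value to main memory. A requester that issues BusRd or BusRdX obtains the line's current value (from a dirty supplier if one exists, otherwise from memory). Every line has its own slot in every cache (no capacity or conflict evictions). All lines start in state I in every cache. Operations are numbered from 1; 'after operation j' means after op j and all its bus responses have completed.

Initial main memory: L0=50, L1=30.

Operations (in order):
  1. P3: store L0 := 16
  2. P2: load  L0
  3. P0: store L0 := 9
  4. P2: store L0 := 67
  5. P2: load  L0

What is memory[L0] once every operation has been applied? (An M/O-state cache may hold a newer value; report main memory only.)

memory[L0] = 9

[1] P3: store L0 := 16 | P0:I, P1:I, P2:I, P3:M(16) | bus: BusRdX
[2] P2: load  L0 | P0:I, P1:I, P2:S(16), P3:O(16) | bus: BusRd
[3] P0: store L0 := 9 | P0:M(9), P1:I, P2:I, P3:I | bus: BusRdX,Flush
[4] P2: store L0 := 67 | P0:I, P1:I, P2:M(67), P3:I | bus: BusRdX,Flush
[5] P2: load  L0 | P0:I, P1:I, P2:M(67), P3:I | bus: none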